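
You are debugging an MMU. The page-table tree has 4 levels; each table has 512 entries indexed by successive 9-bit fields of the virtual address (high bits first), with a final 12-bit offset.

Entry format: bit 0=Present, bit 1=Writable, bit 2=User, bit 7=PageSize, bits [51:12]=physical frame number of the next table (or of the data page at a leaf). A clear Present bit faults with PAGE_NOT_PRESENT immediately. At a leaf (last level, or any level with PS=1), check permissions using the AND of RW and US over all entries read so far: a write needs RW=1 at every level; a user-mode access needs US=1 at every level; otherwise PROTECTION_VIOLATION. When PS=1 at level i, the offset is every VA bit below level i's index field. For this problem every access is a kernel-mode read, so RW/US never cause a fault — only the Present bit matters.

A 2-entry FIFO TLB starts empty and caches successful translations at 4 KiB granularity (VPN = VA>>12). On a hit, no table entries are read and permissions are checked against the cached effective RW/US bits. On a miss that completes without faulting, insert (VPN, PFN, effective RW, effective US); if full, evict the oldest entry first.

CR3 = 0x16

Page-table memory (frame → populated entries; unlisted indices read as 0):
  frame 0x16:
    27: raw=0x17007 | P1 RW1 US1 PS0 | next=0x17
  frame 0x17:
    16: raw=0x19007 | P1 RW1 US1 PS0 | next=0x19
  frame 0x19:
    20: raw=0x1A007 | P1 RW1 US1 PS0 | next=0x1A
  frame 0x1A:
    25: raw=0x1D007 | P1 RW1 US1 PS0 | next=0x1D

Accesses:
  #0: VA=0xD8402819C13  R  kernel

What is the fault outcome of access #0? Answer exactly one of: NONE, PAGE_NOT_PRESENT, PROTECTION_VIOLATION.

Per-access translation:
#0 VA=0xD8402819C13 (r,kernel):
  L0 @0x16[27] → 0x17007  P=1,RW=1,US=1,PS=0
  L1 @0x17[16] → 0x19007  P=1,RW=1,US=1,PS=0
  L2 @0x19[20] → 0x1A007  P=1,RW=1,US=1,PS=0
  L3 @0x1A[25] → 0x1D007  P=1,RW=1,US=1,PS=0
  → PA=0x1DC13  (4 entries read)

Access #0 fault: NONE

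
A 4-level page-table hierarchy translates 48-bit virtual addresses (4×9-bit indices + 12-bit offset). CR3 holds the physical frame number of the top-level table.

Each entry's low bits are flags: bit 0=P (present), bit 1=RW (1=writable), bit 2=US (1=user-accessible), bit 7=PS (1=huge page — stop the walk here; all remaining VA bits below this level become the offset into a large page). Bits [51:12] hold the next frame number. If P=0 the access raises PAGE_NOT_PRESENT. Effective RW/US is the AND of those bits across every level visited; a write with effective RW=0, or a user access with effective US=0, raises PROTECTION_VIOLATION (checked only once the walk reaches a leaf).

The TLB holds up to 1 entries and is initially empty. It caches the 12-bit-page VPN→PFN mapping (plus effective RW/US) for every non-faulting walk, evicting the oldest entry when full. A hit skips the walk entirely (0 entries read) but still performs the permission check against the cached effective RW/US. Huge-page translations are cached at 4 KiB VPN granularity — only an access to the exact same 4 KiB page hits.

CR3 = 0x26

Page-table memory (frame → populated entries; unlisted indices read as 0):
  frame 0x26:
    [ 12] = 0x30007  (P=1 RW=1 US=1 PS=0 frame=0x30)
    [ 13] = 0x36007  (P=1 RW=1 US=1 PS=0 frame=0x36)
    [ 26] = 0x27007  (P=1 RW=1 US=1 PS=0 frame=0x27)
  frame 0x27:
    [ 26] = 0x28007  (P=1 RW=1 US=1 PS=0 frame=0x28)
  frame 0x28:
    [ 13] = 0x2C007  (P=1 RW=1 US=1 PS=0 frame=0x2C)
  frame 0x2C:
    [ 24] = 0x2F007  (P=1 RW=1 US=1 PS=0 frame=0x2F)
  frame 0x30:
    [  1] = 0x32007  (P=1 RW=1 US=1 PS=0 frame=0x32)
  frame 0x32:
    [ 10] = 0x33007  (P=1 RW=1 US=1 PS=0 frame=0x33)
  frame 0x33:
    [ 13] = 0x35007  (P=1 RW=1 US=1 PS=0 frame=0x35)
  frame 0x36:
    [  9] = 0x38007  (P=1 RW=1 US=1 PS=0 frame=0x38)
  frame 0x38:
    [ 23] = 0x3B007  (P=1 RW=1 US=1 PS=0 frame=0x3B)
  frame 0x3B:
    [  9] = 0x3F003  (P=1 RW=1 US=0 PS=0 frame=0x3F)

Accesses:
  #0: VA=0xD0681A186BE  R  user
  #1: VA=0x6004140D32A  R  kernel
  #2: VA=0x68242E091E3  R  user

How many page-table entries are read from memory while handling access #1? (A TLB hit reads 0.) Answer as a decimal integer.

Per-access translation:
#0 VA=0xD0681A186BE (r,user):
  L0: frame=0x26 idx=26 entry=0x27007 [P=1 RW=1 US=1 PS=0]
  L1: frame=0x27 idx=26 entry=0x28007 [P=1 RW=1 US=1 PS=0]
  L2: frame=0x28 idx=13 entry=0x2C007 [P=1 RW=1 US=1 PS=0]
  L3: frame=0x2C idx=24 entry=0x2F007 [P=1 RW=1 US=1 PS=0]
  ✓ 0x2F6BE  — 4 lookups
#1 VA=0x6004140D32A (r,kernel):
  L0: frame=0x26 idx=12 entry=0x30007 [P=1 RW=1 US=1 PS=0]
  L1: frame=0x30 idx=1 entry=0x32007 [P=1 RW=1 US=1 PS=0]
  L2: frame=0x32 idx=10 entry=0x33007 [P=1 RW=1 US=1 PS=0]
  L3: frame=0x33 idx=13 entry=0x35007 [P=1 RW=1 US=1 PS=0]
  ✓ 0x3532A  — 4 lookups
#2 VA=0x68242E091E3 (r,user):
  L0: frame=0x26 idx=13 entry=0x36007 [P=1 RW=1 US=1 PS=0]
  L1: frame=0x36 idx=9 entry=0x38007 [P=1 RW=1 US=1 PS=0]
  L2: frame=0x38 idx=23 entry=0x3B007 [P=1 RW=1 US=1 PS=0]
  L3: frame=0x3B idx=9 entry=0x3F003 [P=1 RW=1 US=0 PS=0]
  ⇒ fault: PROTECTION_VIOLATION  — 4 lookups

Entries read for #1: 4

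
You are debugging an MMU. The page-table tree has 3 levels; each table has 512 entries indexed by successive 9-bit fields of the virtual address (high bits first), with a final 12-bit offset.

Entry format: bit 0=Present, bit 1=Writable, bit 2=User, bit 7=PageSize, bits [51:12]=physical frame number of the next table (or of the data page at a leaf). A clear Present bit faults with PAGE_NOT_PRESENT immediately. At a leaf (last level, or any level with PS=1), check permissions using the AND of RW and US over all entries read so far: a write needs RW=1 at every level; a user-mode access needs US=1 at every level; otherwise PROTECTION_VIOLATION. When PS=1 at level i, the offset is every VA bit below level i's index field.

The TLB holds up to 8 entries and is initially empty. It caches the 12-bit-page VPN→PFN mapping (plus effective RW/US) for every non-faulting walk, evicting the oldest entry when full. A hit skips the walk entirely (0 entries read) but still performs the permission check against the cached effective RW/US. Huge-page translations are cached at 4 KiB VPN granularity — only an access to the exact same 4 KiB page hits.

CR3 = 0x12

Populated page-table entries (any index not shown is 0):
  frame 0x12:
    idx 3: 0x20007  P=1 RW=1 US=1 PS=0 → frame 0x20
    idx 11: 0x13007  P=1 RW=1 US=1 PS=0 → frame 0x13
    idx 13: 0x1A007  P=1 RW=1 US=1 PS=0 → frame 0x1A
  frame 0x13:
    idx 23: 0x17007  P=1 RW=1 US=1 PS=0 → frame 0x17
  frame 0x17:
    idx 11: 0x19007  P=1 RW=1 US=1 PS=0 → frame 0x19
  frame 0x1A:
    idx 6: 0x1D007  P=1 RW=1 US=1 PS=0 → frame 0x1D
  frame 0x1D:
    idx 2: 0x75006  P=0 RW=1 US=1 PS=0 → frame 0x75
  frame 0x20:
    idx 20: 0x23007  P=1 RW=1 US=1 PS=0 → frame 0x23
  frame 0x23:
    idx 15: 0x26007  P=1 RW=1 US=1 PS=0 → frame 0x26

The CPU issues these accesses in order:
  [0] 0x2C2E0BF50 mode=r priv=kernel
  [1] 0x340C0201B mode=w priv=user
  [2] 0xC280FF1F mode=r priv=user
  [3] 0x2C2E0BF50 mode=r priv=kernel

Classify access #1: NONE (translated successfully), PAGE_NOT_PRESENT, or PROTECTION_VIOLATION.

Walk each access:
#0 VA=0x2C2E0BF50 (r,kernel):
  L0: frame=0x12 idx=11 entry=0x13007 [P=1 RW=1 US=1 PS=0]
  L1: frame=0x13 idx=23 entry=0x17007 [P=1 RW=1 US=1 PS=0]
  L2: frame=0x17 idx=11 entry=0x19007 [P=1 RW=1 US=1 PS=0]
  → PA=0x19F50  (3 entries read)
#1 VA=0x340C0201B (w,user):
  L0: frame=0x12 idx=13 entry=0x1A007 [P=1 RW=1 US=1 PS=0]
  L1: frame=0x1A idx=6 entry=0x1D007 [P=1 RW=1 US=1 PS=0]
  L2: frame=0x1D idx=2 entry=0x75006 [P=0 RW=1 US=1 PS=0]
  ⇒ fault: PAGE_NOT_PRESENT  — 3 lookups
#2 VA=0xC280FF1F (r,user):
  L0: frame=0x12 idx=3 entry=0x20007 [P=1 RW=1 US=1 PS=0]
  L1: frame=0x20 idx=20 entry=0x23007 [P=1 RW=1 US=1 PS=0]
  L2: frame=0x23 idx=15 entry=0x26007 [P=1 RW=1 US=1 PS=0]
  → PA=0x26F1F  (3 entries read)
#3 VA=0x2C2E0BF50 (r,kernel):
  TLB hit vpn=0x2C2E0B → PA=0x19F50

Access #1 fault: PAGE_NOT_PRESENT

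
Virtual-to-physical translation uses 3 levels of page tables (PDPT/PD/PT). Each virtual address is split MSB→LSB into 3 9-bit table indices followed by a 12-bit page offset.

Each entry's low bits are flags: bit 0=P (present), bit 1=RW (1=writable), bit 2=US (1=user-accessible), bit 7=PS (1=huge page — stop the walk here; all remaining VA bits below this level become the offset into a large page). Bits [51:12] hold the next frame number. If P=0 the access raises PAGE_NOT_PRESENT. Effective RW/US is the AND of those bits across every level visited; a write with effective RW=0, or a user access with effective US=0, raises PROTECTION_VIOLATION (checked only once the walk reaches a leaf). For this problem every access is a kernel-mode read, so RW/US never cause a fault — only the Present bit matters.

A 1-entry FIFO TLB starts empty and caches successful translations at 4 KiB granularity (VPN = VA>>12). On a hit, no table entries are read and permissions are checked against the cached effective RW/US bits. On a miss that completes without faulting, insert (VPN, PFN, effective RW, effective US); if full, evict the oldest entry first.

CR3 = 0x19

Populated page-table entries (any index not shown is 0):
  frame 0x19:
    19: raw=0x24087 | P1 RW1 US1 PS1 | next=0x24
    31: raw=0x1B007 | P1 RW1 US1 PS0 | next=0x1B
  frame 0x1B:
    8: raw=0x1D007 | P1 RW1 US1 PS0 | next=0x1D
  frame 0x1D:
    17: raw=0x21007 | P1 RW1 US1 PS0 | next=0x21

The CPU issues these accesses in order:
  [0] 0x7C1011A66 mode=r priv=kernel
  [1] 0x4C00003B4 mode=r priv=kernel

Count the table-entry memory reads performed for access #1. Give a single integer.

Walk each access:
#0 VA=0x7C1011A66 (r,kernel):
  [0] read 0x19 idx=31: raw=0x1B007 flags P=1 W=1 U=1 S=0
  [1] read 0x1B idx=8: raw=0x1D007 flags P=1 W=1 U=1 S=0
  [2] read 0x1D idx=17: raw=0x21007 flags P=1 W=1 U=1 S=0
  → PA=0x21A66  (3 entries read)
#1 VA=0x4C00003B4 (r,kernel):
  [0] read 0x19 idx=19: raw=0x24087 flags P=1 W=1 U=1 S=1
  → PA=0x243B4 (huge @L0)  (1 entries read)

Entries read for #1: 1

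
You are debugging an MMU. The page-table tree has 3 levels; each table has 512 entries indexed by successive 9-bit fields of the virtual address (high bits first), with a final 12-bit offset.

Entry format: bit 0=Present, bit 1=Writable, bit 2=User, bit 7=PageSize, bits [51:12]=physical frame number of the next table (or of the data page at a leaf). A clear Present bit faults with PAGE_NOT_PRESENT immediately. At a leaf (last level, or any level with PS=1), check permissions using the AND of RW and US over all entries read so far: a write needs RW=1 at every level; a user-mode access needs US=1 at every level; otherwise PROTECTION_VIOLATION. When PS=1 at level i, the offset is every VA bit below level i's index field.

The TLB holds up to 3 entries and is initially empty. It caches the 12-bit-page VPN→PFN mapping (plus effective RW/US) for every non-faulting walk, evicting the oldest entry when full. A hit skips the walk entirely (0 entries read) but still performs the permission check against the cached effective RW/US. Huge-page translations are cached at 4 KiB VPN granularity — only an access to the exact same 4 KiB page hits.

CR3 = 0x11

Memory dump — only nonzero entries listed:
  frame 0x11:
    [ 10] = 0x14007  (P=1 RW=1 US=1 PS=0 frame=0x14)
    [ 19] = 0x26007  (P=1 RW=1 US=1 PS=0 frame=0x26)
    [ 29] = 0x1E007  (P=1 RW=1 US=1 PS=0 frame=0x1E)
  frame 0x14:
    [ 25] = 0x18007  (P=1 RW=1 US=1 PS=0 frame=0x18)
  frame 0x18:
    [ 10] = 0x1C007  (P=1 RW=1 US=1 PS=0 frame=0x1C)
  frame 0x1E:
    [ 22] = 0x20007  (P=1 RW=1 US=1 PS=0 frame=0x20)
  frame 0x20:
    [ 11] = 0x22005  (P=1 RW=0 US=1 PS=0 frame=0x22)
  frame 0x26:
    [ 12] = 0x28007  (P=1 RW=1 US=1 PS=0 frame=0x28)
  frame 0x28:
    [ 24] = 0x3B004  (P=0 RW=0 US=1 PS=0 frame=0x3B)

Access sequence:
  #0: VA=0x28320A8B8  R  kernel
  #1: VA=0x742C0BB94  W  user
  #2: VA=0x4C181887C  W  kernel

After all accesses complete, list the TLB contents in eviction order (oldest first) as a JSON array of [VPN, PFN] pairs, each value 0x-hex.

Walk each access:
#0 VA=0x28320A8B8 (r,kernel):
  L0: frame=0x11 idx=10 entry=0x14007 [P=1 RW=1 US=1 PS=0]
  L1: frame=0x14 idx=25 entry=0x18007 [P=1 RW=1 US=1 PS=0]
  L2: frame=0x18 idx=10 entry=0x1C007 [P=1 RW=1 US=1 PS=0]
  → PA=0x1C8B8  (3 entries read)
#1 VA=0x742C0BB94 (w,user):
  L0: frame=0x11 idx=29 entry=0x1E007 [P=1 RW=1 US=1 PS=0]
  L1: frame=0x1E idx=22 entry=0x20007 [P=1 RW=1 US=1 PS=0]
  L2: frame=0x20 idx=11 entry=0x22005 [P=1 RW=0 US=1 PS=0]
  → PROTECTION_VIOLATION  (3 entries read)
#2 VA=0x4C181887C (w,kernel):
  L0: frame=0x11 idx=19 entry=0x26007 [P=1 RW=1 US=1 PS=0]
  L1: frame=0x26 idx=12 entry=0x28007 [P=1 RW=1 US=1 PS=0]
  L2: frame=0x28 idx=24 entry=0x3B004 [P=0 RW=0 US=1 PS=0]
  → PAGE_NOT_PRESENT  (3 entries read)

TLB: [["0x28320A", "0x1C"]]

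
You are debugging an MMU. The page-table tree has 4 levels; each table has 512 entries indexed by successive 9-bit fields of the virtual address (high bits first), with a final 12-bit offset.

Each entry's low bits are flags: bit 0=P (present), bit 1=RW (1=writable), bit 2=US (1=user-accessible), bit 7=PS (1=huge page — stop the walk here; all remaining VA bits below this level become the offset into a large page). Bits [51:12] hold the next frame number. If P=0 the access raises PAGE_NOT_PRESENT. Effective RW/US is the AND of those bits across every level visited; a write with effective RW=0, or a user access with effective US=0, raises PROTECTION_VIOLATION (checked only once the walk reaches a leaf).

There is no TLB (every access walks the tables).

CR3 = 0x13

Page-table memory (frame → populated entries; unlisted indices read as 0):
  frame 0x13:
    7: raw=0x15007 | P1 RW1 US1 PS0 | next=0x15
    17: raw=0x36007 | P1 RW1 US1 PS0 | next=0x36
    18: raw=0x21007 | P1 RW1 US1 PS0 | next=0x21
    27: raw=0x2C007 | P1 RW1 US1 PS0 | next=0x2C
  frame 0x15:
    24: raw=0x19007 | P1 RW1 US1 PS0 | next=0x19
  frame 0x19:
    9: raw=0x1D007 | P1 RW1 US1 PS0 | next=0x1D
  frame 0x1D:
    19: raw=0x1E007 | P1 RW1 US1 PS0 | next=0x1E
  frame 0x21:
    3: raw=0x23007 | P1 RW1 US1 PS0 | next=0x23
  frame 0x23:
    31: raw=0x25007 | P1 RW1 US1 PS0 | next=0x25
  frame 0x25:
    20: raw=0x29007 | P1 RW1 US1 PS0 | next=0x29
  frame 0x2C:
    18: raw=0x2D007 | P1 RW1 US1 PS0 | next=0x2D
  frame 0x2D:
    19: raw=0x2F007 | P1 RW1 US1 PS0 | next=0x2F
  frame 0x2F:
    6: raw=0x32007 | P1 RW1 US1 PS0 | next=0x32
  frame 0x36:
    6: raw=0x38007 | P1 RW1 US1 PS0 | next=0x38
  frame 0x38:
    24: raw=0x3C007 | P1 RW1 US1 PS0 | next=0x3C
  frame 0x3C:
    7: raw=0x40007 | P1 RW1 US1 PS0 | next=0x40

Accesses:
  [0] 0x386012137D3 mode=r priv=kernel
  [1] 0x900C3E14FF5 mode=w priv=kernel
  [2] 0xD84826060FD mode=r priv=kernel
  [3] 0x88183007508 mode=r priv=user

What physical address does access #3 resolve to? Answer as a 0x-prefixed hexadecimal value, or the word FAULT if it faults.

Per-access translation:
#0 VA=0x386012137D3 (r,kernel):
  L0: frame=0x13 idx=7 entry=0x15007 [P=1 RW=1 US=1 PS=0]
  L1: frame=0x15 idx=24 entry=0x19007 [P=1 RW=1 US=1 PS=0]
  L2: frame=0x19 idx=9 entry=0x1D007 [P=1 RW=1 US=1 PS=0]
  L3: frame=0x1D idx=19 entry=0x1E007 [P=1 RW=1 US=1 PS=0]
  ⇒ phys 0x1E7D3  [4 reads]
#1 VA=0x900C3E14FF5 (w,kernel):
  L0: frame=0x13 idx=18 entry=0x21007 [P=1 RW=1 US=1 PS=0]
  L1: frame=0x21 idx=3 entry=0x23007 [P=1 RW=1 US=1 PS=0]
  L2: frame=0x23 idx=31 entry=0x25007 [P=1 RW=1 US=1 PS=0]
  L3: frame=0x25 idx=20 entry=0x29007 [P=1 RW=1 US=1 PS=0]
  ⇒ phys 0x29FF5  [4 reads]
#2 VA=0xD84826060FD (r,kernel):
  L0: frame=0x13 idx=27 entry=0x2C007 [P=1 RW=1 US=1 PS=0]
  L1: frame=0x2C idx=18 entry=0x2D007 [P=1 RW=1 US=1 PS=0]
  L2: frame=0x2D idx=19 entry=0x2F007 [P=1 RW=1 US=1 PS=0]
  L3: frame=0x2F idx=6 entry=0x32007 [P=1 RW=1 US=1 PS=0]
  ⇒ phys 0x320FD  [4 reads]
#3 VA=0x88183007508 (r,user):
  L0: frame=0x13 idx=17 entry=0x36007 [P=1 RW=1 US=1 PS=0]
  L1: frame=0x36 idx=6 entry=0x38007 [P=1 RW=1 US=1 PS=0]
  L2: frame=0x38 idx=24 entry=0x3C007 [P=1 RW=1 US=1 PS=0]
  L3: frame=0x3C idx=7 entry=0x40007 [P=1 RW=1 US=1 PS=0]
  ⇒ phys 0x40508  [4 reads]

Access #3 PA: 0x40508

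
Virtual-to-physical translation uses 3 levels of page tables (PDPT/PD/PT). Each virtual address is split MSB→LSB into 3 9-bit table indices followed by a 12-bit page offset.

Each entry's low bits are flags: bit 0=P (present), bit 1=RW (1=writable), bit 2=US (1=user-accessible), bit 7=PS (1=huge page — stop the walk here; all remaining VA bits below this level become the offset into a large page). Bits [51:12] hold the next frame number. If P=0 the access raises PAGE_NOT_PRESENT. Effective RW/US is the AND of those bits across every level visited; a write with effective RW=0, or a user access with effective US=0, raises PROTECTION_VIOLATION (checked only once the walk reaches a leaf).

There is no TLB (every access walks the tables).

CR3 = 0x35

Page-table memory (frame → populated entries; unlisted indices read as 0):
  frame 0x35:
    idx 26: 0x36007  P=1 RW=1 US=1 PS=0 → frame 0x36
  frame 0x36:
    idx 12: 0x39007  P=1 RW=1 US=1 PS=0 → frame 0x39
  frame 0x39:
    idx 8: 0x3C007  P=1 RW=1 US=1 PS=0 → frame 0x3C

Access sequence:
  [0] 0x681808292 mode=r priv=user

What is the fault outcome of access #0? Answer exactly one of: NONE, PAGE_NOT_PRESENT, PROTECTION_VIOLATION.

Walk each access:
#0 VA=0x681808292 (r,user):
  L0 @0x35[26] → 0x36007  P=1,RW=1,US=1,PS=0
  L1 @0x36[12] → 0x39007  P=1,RW=1,US=1,PS=0
  L2 @0x39[8] → 0x3C007  P=1,RW=1,US=1,PS=0
  ⇒ phys 0x3C292  [3 reads]

Access #0 fault: NONE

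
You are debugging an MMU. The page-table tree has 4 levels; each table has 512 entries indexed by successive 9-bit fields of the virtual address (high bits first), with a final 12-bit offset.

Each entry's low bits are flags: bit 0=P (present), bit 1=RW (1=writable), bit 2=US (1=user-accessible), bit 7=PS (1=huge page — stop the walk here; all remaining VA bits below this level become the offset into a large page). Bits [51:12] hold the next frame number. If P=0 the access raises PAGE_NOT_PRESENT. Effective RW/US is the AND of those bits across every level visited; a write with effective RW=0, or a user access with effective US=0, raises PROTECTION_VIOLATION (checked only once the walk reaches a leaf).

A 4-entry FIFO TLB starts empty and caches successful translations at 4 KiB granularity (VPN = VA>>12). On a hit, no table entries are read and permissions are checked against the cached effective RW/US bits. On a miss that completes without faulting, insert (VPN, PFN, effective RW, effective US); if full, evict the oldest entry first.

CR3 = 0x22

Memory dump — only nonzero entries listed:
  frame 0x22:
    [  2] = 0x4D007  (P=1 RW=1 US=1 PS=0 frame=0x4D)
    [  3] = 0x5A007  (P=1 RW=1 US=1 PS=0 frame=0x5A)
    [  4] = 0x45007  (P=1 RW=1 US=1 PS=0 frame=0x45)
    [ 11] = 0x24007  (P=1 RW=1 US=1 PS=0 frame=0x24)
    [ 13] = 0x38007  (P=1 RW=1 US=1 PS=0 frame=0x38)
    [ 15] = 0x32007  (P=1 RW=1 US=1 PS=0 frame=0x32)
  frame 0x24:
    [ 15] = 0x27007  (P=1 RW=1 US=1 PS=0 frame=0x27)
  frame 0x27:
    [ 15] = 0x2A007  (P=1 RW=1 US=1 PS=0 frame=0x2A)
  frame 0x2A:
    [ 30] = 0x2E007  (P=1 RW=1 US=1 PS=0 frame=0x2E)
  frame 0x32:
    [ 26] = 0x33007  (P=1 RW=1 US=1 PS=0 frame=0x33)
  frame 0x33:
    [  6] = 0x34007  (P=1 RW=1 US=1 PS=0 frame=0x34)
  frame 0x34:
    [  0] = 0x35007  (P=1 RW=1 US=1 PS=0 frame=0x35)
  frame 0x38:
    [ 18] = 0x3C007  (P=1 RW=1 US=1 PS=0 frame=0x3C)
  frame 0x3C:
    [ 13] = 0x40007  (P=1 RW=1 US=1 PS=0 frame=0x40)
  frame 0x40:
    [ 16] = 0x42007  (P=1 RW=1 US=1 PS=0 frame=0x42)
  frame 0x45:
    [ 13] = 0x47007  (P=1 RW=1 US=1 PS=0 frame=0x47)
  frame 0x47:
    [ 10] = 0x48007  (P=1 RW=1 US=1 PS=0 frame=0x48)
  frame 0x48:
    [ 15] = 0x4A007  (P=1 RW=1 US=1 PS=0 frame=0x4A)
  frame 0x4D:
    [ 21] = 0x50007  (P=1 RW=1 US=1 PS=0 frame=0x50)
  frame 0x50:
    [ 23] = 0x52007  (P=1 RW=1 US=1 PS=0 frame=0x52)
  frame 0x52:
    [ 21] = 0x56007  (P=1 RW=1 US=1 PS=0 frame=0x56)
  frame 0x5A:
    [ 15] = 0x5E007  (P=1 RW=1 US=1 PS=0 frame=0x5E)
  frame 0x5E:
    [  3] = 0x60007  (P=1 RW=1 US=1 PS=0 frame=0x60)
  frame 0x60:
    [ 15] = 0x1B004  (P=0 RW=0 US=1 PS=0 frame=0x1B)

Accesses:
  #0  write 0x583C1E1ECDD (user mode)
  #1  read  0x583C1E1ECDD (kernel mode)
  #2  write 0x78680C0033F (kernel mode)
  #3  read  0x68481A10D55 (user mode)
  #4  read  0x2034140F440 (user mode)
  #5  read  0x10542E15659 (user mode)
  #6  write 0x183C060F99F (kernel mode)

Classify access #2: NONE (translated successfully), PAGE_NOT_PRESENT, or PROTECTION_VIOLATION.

Per-access translation:
#0 VA=0x583C1E1ECDD (w,user):
  lvl0: tbl 0x22, slot 11 ⇒ 0x24007 (P1/RW1/US1/PS0)
  lvl1: tbl 0x24, slot 15 ⇒ 0x27007 (P1/RW1/US1/PS0)
  lvl2: tbl 0x27, slot 15 ⇒ 0x2A007 (P1/RW1/US1/PS0)
  lvl3: tbl 0x2A, slot 30 ⇒ 0x2E007 (P1/RW1/US1/PS0)
  ✓ 0x2ECDD  — 4 lookups
#1 VA=0x583C1E1ECDD (r,kernel):
  TLB hit vpn=0x583C1E1E → PA=0x2ECDD
#2 VA=0x78680C0033F (w,kernel):
  lvl0: tbl 0x22, slot 15 ⇒ 0x32007 (P1/RW1/US1/PS0)
  lvl1: tbl 0x32, slot 26 ⇒ 0x33007 (P1/RW1/US1/PS0)
  lvl2: tbl 0x33, slot 6 ⇒ 0x34007 (P1/RW1/US1/PS0)
  lvl3: tbl 0x34, slot 0 ⇒ 0x35007 (P1/RW1/US1/PS0)
  ✓ 0x3533F  — 4 lookups
#3 VA=0x68481A10D55 (r,user):
  lvl0: tbl 0x22, slot 13 ⇒ 0x38007 (P1/RW1/US1/PS0)
  lvl1: tbl 0x38, slot 18 ⇒ 0x3C007 (P1/RW1/US1/PS0)
  lvl2: tbl 0x3C, slot 13 ⇒ 0x40007 (P1/RW1/US1/PS0)
  lvl3: tbl 0x40, slot 16 ⇒ 0x42007 (P1/RW1/US1/PS0)
  ✓ 0x42D55  — 4 lookups
#4 VA=0x2034140F440 (r,user):
  lvl0: tbl 0x22, slot 4 ⇒ 0x45007 (P1/RW1/US1/PS0)
  lvl1: tbl 0x45, slot 13 ⇒ 0x47007 (P1/RW1/US1/PS0)
  lvl2: tbl 0x47, slot 10 ⇒ 0x48007 (P1/RW1/US1/PS0)
  lvl3: tbl 0x48, slot 15 ⇒ 0x4A007 (P1/RW1/US1/PS0)
  ✓ 0x4A440  — 4 lookups
#5 VA=0x10542E15659 (r,user):
  lvl0: tbl 0x22, slot 2 ⇒ 0x4D007 (P1/RW1/US1/PS0)
  lvl1: tbl 0x4D, slot 21 ⇒ 0x50007 (P1/RW1/US1/PS0)
  lvl2: tbl 0x50, slot 23 ⇒ 0x52007 (P1/RW1/US1/PS0)
  lvl3: tbl 0x52, slot 21 ⇒ 0x56007 (P1/RW1/US1/PS0)
  ✓ 0x56659  — 4 lookups
#6 VA=0x183C060F99F (w,kernel):
  lvl0: tbl 0x22, slot 3 ⇒ 0x5A007 (P1/RW1/US1/PS0)
  lvl1: tbl 0x5A, slot 15 ⇒ 0x5E007 (P1/RW1/US1/PS0)
  lvl2: tbl 0x5E, slot 3 ⇒ 0x60007 (P1/RW1/US1/PS0)
  lvl3: tbl 0x60, slot 15 ⇒ 0x1B004 (P0/RW0/US1/PS0)
  ✗ PAGE_NOT_PRESENT  [4 reads]

Access #2 fault: NONE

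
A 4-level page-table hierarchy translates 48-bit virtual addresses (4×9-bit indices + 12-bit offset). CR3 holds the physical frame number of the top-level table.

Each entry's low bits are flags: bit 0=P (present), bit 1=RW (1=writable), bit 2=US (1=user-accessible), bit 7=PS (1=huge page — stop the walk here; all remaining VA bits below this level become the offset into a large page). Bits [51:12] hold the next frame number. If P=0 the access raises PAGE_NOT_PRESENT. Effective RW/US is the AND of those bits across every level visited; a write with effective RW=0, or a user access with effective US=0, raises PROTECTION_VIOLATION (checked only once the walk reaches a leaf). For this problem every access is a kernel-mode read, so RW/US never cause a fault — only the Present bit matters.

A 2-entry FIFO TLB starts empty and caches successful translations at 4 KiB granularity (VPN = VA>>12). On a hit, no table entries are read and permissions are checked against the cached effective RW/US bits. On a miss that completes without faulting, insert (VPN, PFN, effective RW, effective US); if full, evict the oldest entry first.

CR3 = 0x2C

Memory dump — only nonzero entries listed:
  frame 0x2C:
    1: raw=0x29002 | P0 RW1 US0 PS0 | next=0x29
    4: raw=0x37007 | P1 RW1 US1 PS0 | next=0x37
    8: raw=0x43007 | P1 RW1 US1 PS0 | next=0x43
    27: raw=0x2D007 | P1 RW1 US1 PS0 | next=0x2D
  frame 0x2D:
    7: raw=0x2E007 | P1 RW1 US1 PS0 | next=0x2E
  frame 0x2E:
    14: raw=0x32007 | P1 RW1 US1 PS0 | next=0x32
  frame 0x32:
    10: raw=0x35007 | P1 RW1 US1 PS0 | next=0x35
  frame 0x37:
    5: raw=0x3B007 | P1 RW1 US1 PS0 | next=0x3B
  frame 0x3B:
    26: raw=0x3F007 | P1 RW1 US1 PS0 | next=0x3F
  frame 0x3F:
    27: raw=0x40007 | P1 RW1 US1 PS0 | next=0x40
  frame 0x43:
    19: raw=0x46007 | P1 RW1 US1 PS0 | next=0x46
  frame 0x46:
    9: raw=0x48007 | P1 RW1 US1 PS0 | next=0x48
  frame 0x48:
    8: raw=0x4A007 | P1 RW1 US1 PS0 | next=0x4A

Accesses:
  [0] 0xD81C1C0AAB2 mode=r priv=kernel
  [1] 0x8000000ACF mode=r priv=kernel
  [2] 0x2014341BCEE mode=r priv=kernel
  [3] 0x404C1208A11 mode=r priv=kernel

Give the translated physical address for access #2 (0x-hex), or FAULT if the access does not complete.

Trace:
#0 VA=0xD81C1C0AAB2 (r,kernel):
  lvl0: tbl 0x2C, slot 27 ⇒ 0x2D007 (P1/RW1/US1/PS0)
  lvl1: tbl 0x2D, slot 7 ⇒ 0x2E007 (P1/RW1/US1/PS0)
  lvl2: tbl 0x2E, slot 14 ⇒ 0x32007 (P1/RW1/US1/PS0)
  lvl3: tbl 0x32, slot 10 ⇒ 0x35007 (P1/RW1/US1/PS0)
  → PA=0x35AB2  (4 entries read)
#1 VA=0x8000000ACF (r,kernel):
  lvl0: tbl 0x2C, slot 1 ⇒ 0x29002 (P0/RW1/US0/PS0)
  ⇒ fault: PAGE_NOT_PRESENT  — 1 lookups
#2 VA=0x2014341BCEE (r,kernel):
  lvl0: tbl 0x2C, slot 4 ⇒ 0x37007 (P1/RW1/US1/PS0)
  lvl1: tbl 0x37, slot 5 ⇒ 0x3B007 (P1/RW1/US1/PS0)
  lvl2: tbl 0x3B, slot 26 ⇒ 0x3F007 (P1/RW1/US1/PS0)
  lvl3: tbl 0x3F, slot 27 ⇒ 0x40007 (P1/RW1/US1/PS0)
  → PA=0x40CEE  (4 entries read)
#3 VA=0x404C1208A11 (r,kernel):
  lvl0: tbl 0x2C, slot 8 ⇒ 0x43007 (P1/RW1/US1/PS0)
  lvl1: tbl 0x43, slot 19 ⇒ 0x46007 (P1/RW1/US1/PS0)
  lvl2: tbl 0x46, slot 9 ⇒ 0x48007 (P1/RW1/US1/PS0)
  lvl3: tbl 0x48, slot 8 ⇒ 0x4A007 (P1/RW1/US1/PS0)
  → PA=0x4AA11  (4 entries read)

Access #2 PA: 0x40CEE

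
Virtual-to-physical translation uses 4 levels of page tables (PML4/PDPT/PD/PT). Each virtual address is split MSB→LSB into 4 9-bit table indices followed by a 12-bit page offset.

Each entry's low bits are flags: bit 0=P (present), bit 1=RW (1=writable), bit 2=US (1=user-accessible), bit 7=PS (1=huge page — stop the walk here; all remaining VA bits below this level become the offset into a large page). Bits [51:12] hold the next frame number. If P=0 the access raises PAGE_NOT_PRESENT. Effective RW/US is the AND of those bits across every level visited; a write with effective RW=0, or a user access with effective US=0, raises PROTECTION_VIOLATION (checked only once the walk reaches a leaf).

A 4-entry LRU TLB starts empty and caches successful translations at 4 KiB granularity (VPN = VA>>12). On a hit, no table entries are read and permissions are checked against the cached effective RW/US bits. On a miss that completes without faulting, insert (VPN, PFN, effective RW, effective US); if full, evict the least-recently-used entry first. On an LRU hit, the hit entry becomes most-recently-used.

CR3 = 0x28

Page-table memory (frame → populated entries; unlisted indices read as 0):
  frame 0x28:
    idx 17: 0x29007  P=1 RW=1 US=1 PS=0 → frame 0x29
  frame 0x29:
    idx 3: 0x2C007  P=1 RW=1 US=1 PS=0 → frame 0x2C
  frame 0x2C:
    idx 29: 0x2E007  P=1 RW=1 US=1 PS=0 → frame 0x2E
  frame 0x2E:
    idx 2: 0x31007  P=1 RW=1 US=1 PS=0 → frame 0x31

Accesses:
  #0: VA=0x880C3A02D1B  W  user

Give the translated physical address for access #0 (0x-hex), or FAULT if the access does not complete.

Per-access translation:
#0 VA=0x880C3A02D1B (w,user):
  L0 @0x28[17] → 0x29007  P=1,RW=1,US=1,PS=0
  L1 @0x29[3] → 0x2C007  P=1,RW=1,US=1,PS=0
  L2 @0x2C[29] → 0x2E007  P=1,RW=1,US=1,PS=0
  L3 @0x2E[2] → 0x31007  P=1,RW=1,US=1,PS=0
  ✓ 0x31D1B  — 4 lookups

Access #0 PA: 0x31D1B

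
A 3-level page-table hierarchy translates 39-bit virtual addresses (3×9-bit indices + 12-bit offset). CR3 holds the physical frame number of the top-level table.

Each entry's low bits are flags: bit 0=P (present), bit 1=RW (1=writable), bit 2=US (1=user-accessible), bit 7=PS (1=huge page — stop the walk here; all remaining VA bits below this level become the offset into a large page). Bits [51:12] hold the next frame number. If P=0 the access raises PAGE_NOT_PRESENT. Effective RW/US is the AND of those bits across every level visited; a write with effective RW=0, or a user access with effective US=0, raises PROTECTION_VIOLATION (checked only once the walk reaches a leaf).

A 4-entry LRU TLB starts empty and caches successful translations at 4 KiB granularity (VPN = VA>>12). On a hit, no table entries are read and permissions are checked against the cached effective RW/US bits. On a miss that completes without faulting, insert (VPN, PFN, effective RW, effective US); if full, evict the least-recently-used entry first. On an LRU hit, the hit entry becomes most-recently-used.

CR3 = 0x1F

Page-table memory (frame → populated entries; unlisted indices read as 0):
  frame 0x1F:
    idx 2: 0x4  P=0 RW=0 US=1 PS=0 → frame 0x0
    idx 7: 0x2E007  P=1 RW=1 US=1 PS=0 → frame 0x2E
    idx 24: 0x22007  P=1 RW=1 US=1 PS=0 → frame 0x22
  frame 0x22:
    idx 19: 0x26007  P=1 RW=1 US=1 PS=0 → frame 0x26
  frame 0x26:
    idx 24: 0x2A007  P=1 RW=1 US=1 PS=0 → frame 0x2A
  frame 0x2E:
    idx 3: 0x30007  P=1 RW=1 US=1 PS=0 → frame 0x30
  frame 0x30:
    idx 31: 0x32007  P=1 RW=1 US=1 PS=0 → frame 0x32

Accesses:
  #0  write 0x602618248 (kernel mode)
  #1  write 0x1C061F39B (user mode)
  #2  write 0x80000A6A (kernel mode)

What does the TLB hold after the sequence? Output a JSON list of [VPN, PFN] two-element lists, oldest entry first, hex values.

Trace:
#0 VA=0x602618248 (w,kernel):
  [0] read 0x1F idx=24: raw=0x22007 flags P=1 W=1 U=1 S=0
  [1] read 0x22 idx=19: raw=0x26007 flags P=1 W=1 U=1 S=0
  [2] read 0x26 idx=24: raw=0x2A007 flags P=1 W=1 U=1 S=0
  → PA=0x2A248  (3 entries read)
#1 VA=0x1C061F39B (w,user):
  [0] read 0x1F idx=7: raw=0x2E007 flags P=1 W=1 U=1 S=0
  [1] read 0x2E idx=3: raw=0x30007 flags P=1 W=1 U=1 S=0
  [2] read 0x30 idx=31: raw=0x32007 flags P=1 W=1 U=1 S=0
  → PA=0x3239B  (3 entries read)
#2 VA=0x80000A6A (w,kernel):
  [0] read 0x1F idx=2: raw=0x4 flags P=0 W=0 U=1 S=0
  → PAGE_NOT_PRESENT  (1 entries read)

TLB: [["0x602618", "0x2A"], ["0x1C061F", "0x32"]]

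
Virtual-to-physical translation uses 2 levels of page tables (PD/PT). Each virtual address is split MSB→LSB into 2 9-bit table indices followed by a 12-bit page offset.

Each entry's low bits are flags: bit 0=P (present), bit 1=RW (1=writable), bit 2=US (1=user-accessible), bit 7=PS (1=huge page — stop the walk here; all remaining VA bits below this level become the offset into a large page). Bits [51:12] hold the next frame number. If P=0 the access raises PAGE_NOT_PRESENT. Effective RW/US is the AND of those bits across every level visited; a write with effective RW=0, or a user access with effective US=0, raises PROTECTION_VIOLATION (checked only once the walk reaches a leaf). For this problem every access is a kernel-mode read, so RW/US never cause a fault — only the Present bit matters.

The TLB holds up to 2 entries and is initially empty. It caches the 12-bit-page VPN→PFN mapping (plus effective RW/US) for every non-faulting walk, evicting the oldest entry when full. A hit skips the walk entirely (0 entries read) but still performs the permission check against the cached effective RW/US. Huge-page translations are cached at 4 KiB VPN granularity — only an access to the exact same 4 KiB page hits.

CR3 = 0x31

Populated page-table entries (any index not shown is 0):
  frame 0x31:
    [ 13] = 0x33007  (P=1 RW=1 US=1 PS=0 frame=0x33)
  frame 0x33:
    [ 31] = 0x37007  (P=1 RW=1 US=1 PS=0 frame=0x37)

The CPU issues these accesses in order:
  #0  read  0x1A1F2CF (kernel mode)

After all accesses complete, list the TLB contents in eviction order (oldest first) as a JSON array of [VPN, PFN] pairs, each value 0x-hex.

Per-access translation:
#0 VA=0x1A1F2CF (r,kernel):
  [0] read 0x31 idx=13: raw=0x33007 flags P=1 W=1 U=1 S=0
  [1] read 0x33 idx=31: raw=0x37007 flags P=1 W=1 U=1 S=0
  ⇒ phys 0x372CF  [2 reads]

TLB: [["0x1A1F", "0x37"]]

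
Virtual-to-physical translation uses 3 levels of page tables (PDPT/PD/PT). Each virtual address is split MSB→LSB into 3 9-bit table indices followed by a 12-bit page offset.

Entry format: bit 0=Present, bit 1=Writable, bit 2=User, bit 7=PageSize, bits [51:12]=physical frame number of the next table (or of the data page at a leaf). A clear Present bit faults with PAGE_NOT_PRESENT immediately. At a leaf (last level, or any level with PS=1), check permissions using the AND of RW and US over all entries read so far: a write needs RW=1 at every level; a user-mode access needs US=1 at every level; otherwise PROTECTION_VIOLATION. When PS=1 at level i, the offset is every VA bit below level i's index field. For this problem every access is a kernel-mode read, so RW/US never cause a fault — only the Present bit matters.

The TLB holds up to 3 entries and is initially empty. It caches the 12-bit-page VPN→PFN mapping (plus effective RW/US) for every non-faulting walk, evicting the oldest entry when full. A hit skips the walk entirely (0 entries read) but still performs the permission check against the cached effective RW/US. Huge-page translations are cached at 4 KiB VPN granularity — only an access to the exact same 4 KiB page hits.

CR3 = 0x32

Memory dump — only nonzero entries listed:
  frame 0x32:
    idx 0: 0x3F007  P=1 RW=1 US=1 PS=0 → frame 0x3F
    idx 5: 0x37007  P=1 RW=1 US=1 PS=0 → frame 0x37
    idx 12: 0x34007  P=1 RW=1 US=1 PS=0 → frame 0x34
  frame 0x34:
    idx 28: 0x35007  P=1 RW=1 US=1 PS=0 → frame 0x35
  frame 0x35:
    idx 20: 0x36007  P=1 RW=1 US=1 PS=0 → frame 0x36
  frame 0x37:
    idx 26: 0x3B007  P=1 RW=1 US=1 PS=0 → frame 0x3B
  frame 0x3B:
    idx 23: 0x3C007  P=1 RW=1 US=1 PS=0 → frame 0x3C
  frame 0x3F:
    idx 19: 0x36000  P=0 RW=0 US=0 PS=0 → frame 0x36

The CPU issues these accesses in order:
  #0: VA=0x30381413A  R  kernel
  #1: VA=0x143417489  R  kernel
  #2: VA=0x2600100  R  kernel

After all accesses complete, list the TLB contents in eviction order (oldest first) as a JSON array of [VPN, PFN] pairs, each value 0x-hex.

Trace:
#0 VA=0x30381413A (r,kernel):
  L0: frame=0x32 idx=12 entry=0x34007 [P=1 RW=1 US=1 PS=0]
  L1: frame=0x34 idx=28 entry=0x35007 [P=1 RW=1 US=1 PS=0]
  L2: frame=0x35 idx=20 entry=0x36007 [P=1 RW=1 US=1 PS=0]
  ⇒ phys 0x3613A  [3 reads]
#1 VA=0x143417489 (r,kernel):
  L0: frame=0x32 idx=5 entry=0x37007 [P=1 RW=1 US=1 PS=0]
  L1: frame=0x37 idx=26 entry=0x3B007 [P=1 RW=1 US=1 PS=0]
  L2: frame=0x3B idx=23 entry=0x3C007 [P=1 RW=1 US=1 PS=0]
  ⇒ phys 0x3C489  [3 reads]
#2 VA=0x2600100 (r,kernel):
  L0: frame=0x32 idx=0 entry=0x3F007 [P=1 RW=1 US=1 PS=0]
  L1: frame=0x3F idx=19 entry=0x36000 [P=0 RW=0 US=0 PS=0]
  ⇒ fault: PAGE_NOT_PRESENT  — 2 lookups

TLB: [["0x303814", "0x36"], ["0x143417", "0x3C"]]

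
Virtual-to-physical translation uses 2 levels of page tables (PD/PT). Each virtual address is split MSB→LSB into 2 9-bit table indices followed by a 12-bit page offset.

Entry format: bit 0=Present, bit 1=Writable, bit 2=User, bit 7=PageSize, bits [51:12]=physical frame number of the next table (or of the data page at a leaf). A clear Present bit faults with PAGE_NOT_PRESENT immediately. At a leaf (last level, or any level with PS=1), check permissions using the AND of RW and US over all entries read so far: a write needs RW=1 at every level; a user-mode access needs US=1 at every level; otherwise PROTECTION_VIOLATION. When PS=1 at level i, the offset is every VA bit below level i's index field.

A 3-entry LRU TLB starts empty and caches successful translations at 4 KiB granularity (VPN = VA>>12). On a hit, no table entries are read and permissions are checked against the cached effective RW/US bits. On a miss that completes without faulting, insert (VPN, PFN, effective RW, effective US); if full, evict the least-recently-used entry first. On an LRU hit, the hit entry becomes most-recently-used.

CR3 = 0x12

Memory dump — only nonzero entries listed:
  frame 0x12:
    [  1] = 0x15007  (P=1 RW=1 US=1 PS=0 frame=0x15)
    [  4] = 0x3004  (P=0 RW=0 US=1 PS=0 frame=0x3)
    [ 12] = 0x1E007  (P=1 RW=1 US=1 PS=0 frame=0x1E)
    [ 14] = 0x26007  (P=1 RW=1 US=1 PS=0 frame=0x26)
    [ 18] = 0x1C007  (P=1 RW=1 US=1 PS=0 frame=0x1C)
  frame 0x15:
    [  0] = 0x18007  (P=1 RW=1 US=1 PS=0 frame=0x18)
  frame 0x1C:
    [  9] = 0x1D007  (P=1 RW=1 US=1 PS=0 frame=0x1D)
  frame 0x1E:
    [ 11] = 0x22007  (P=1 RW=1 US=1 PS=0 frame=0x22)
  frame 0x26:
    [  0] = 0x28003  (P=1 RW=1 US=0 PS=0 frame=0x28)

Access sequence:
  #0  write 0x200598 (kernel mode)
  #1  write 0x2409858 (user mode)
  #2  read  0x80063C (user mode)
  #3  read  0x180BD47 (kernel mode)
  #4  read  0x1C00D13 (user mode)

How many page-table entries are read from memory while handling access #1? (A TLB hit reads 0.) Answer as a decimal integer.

Per-access translation:
#0 VA=0x200598 (w,kernel):
  [0] read 0x12 idx=1: raw=0x15007 flags P=1 W=1 U=1 S=0
  [1] read 0x15 idx=0: raw=0x18007 flags P=1 W=1 U=1 S=0
  ✓ 0x18598  — 2 lookups
#1 VA=0x2409858 (w,user):
  [0] read 0x12 idx=18: raw=0x1C007 flags P=1 W=1 U=1 S=0
  [1] read 0x1C idx=9: raw=0x1D007 flags P=1 W=1 U=1 S=0
  ✓ 0x1D858  — 2 lookups
#2 VA=0x80063C (r,user):
  [0] read 0x12 idx=4: raw=0x3004 flags P=0 W=0 U=1 S=0
  ✗ PAGE_NOT_PRESENT  [1 reads]
#3 VA=0x180BD47 (r,kernel):
  [0] read 0x12 idx=12: raw=0x1E007 flags P=1 W=1 U=1 S=0
  [1] read 0x1E idx=11: raw=0x22007 flags P=1 W=1 U=1 S=0
  ✓ 0x22D47  — 2 lookups
#4 VA=0x1C00D13 (r,user):
  [0] read 0x12 idx=14: raw=0x26007 flags P=1 W=1 U=1 S=0
  [1] read 0x26 idx=0: raw=0x28003 flags P=1 W=1 U=0 S=0
  ✗ PROTECTION_VIOLATION  [2 reads]

Entries read for #1: 2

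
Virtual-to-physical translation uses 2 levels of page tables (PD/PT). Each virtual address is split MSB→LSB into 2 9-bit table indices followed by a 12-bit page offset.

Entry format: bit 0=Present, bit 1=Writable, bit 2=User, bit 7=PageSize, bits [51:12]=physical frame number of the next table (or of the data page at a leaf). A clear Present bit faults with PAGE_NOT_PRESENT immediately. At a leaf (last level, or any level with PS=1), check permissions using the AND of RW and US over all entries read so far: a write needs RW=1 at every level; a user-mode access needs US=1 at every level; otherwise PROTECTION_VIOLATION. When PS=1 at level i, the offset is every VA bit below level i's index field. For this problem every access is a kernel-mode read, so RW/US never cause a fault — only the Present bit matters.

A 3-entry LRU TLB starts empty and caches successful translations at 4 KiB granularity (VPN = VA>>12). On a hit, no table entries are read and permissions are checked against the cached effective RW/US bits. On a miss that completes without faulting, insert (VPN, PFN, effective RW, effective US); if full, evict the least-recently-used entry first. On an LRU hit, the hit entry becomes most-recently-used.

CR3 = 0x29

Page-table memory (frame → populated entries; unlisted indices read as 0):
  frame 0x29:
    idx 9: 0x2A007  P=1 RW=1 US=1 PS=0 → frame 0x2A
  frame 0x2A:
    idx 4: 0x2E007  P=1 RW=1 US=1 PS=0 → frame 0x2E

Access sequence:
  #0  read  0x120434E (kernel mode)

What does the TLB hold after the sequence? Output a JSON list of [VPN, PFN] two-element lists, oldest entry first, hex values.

Per-access translation:
#0 VA=0x120434E (r,kernel):
  [0] read 0x29 idx=9: raw=0x2A007 flags P=1 W=1 U=1 S=0
  [1] read 0x2A idx=4: raw=0x2E007 flags P=1 W=1 U=1 S=0
  ⇒ phys 0x2E34E  [2 reads]

TLB: [["0x1204", "0x2E"]]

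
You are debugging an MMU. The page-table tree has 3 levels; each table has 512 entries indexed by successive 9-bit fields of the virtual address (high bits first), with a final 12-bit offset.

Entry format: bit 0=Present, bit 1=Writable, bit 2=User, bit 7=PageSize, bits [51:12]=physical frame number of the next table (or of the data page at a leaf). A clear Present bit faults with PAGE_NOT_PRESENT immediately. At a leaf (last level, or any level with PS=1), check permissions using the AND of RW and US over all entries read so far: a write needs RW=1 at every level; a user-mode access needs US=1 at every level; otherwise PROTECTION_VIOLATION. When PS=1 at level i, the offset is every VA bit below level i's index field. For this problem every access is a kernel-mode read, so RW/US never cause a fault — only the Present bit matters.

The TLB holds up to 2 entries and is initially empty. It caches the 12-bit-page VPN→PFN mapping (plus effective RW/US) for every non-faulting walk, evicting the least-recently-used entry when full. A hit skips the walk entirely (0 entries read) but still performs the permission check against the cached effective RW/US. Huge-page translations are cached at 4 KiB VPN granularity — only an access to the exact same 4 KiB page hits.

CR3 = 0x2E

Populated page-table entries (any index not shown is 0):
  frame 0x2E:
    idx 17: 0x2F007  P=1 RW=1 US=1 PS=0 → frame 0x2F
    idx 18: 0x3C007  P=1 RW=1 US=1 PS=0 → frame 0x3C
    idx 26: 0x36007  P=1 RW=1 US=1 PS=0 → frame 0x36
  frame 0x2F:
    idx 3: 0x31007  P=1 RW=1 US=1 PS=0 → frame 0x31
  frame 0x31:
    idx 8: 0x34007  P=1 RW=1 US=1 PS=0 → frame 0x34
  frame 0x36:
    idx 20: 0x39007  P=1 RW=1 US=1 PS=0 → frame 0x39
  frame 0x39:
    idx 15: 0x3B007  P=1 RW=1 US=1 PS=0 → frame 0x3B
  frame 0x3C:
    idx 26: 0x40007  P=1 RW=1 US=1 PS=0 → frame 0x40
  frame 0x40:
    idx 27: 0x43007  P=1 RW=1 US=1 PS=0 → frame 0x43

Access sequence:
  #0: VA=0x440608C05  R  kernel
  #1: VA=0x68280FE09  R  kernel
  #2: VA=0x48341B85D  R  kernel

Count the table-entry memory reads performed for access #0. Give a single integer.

Walk each access:
#0 VA=0x440608C05 (r,kernel):
  [0] read 0x2E idx=17: raw=0x2F007 flags P=1 W=1 U=1 S=0
  [1] read 0x2F idx=3: raw=0x31007 flags P=1 W=1 U=1 S=0
  [2] read 0x31 idx=8: raw=0x34007 flags P=1 W=1 U=1 S=0
  ⇒ phys 0x34C05  [3 reads]
#1 VA=0x68280FE09 (r,kernel):
  [0] read 0x2E idx=26: raw=0x36007 flags P=1 W=1 U=1 S=0
  [1] read 0x36 idx=20: raw=0x39007 flags P=1 W=1 U=1 S=0
  [2] read 0x39 idx=15: raw=0x3B007 flags P=1 W=1 U=1 S=0
  ⇒ phys 0x3BE09  [3 reads]
#2 VA=0x48341B85D (r,kernel):
  [0] read 0x2E idx=18: raw=0x3C007 flags P=1 W=1 U=1 S=0
  [1] read 0x3C idx=26: raw=0x40007 flags P=1 W=1 U=1 S=0
  [2] read 0x40 idx=27: raw=0x43007 flags P=1 W=1 U=1 S=0
  ⇒ phys 0x4385D  [3 reads]

Entries read for #0: 3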